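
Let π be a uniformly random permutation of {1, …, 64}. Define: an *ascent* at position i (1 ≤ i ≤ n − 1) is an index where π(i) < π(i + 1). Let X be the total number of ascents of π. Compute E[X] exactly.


Write X = Σ X_I over i = 1, …, 63, with X_I the indicator of one ascent.
There are 63 indicators.
For each fixed i, the pair (π(i), π(i+1)) is a uniformly random ordered pair of distinct values from {1, …, 64}; by symmetry P[π(i) < π(i+1)] = 1/2.
By linearity: E[X] = 63 · (1/2) = (64 − 1) · (1/2) = 63/2 ≈ 31.50000.

E[X] = 63/2 = 31.50000.


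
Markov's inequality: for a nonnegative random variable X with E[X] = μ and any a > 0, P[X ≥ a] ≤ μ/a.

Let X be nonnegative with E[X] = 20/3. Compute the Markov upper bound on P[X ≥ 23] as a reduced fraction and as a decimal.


μ = E[X] = 20/3, a = 23.
Markov: P[X ≥ 23] ≤ μ/a = (20/3)/23 = 20/69.
Numerically: ≈ 0.289855.
(Since a = 23 > μ = 6.666667, the bound 20/69 is < 1 and informative.)

P[X ≥ 23] ≤ 20/69 ≈ 0.289855.


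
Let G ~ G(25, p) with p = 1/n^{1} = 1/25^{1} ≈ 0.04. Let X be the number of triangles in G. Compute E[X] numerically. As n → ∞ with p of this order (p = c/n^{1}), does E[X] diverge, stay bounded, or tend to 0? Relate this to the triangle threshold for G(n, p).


Number of potential triangles: C(25, 3) = 2300.
Each occurs with probability p³ ≈ (0.04)³ ≈ 6.40000e-05.
By linearity: E[X] = C(25, 3)·p³ ≈ 2300 · 6.40000e-05 ≈ 0.147.
Here α = 1, so p = 1/n is exactly at the triangle threshold p ~ 1/n. Asymptotically E[X] → c³/6 = 1³/6 = 1/6 ≈ 0.167, a bounded constant. In this regime the triangle count is asymptotically Poisson(c³/6).

E[X] ≈ 0.147; in regime p = Θ(1/n^{1}) E[X] stays bounded (at the triangle threshold p ~ 1/n).


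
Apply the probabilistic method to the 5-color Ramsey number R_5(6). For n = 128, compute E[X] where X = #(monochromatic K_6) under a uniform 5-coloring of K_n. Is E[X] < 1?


E[X] = C(128, 6) · 5^{1 − 15} = 5423611200 · 5^{−14} = 5423611200/6103515625.
As a reduced fraction: E[X] = 216944448/244140625 ≈ 0.8886045.
Is E[X] < 1? YES.
Since E[X] < 1, there exists a 5-coloring of K_{128} with no monochromatic K_6; hence R_5(6) > 128.

E[X] = 216944448/244140625 ≈ 0.8886045; E[X] < 1, so R_5(6) > 128.


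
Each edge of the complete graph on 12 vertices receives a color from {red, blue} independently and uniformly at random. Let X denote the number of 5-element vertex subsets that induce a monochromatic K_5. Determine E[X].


Let X = Σ_S X_S over the C(12, 5) = 792 subsets S of size 5, where X_S = 1 if the K_5 on S is monochromatic.
For a fixed S, the K_5 on S has C(5, 2) = 10 edges. P[all 10 edges red] = (1/2)^10, and likewise for blue, so P[monochromatic] = 2·(1/2)^10 = 2^{1 − 10} = 1/512.
Summing: E[X] = C(12, 5) · 2^{1 − 10} = 792 · 1/512 = 99/64.
Numerically: E[X] ≈ 1.5469.

E[X] = C(12,5)·2^(1−C(5,2)) = 99/64 ≈ 1.5469.


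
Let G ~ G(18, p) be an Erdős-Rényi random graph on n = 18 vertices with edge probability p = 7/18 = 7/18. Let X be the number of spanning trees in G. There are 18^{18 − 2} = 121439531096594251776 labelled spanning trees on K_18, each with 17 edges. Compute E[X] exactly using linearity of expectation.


K_18 has 18^{18 − 2} = 121439531096594251776 labelled spanning trees.
For each such spanning tree H, let X_H = 1 if all 17 edges of H are present in G. Then P[X_H = 1] = p^{17} = (7/18)^{17} = 232630513987207/2185911559738696531968.
Summing the indicators: E[X] = Σ_H E[X_H] = 121439531096594251776 · p^{17} = 121439531096594251776 · 232630513987207/2185911559738696531968 = 232630513987207/18.
Numerically: E[X] ≈ 1.29e+13.

E[X] = 121439531096594251776 · (7/18)^{17} = 232630513987207/18 ≈ 1.29e+13.


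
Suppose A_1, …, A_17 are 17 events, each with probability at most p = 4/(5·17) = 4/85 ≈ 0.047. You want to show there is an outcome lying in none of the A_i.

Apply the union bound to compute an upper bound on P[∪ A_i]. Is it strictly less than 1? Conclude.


Union bound: P[∪_{i=1}^{17} A_i] ≤ Σ_i P[A_i] ≤ 17·p = 17·(4/85) = 4/5.
Numerically: 4/5 ≈ 0.800.
Is 4/5 < 1? YES.
Since P[∪ A_i] ≤ 4/5 < 1, the complement has P[∩ A_i^c] ≥ 1 − 4/5 = 1/5 > 0, so some outcome avoids every A_i.

17·p = 4/5 ≈ 0.800; existence CERTIFIED by the union bound.


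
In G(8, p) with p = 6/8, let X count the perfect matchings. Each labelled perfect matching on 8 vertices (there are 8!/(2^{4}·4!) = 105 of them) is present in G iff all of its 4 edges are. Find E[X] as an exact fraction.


K_8 has 8!/(2^{4}·4!) = 105 labelled perfect matchings.
For each such perfect matching H, let X_H = 1 if all 4 edges of H are present in G. Then P[X_H = 1] = p^{4} = (3/4)^{4} = 81/256.
By linearity: E[X] = Σ_H E[X_H] = 105 · p^{4} = 105 · 81/256 = 8505/256.
Numerically: E[X] ≈ 33.2.

E[X] = 105 · (3/4)^{4} = 8505/256 ≈ 33.2.


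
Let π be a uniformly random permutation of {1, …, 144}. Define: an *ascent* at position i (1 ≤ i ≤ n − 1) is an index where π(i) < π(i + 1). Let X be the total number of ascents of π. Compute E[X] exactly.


Write X = Σ X_I over i = 1, …, 143, with X_I the indicator of one ascent.
There are 143 indicators.
For each fixed i, the pair (π(i), π(i+1)) is a uniformly random ordered pair of distinct values from {1, …, 144}; by symmetry P[π(i) < π(i+1)] = 1/2.
By linearity: E[X] = 143 · (1/2) = (144 − 1) · (1/2) = 143/2 ≈ 71.500000.

E[X] = 143/2 = 71.500000.


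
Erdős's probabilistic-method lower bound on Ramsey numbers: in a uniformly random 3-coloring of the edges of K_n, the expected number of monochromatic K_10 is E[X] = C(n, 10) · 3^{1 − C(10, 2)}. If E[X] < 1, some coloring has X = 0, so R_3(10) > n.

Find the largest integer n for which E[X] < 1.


We need C(n, 10) · 3^{1 − 45} < 1, i.e. C(n, 10) < 3^{45 − 1} = 984770902183611232881.
Check values of n near the boundary:
  n = 570: C(570, 10) = 921524823451961408691; 921524823451961408691 < 984770902183611232881? YES
  n = 571: C(571, 10) = 937951290893172842001; 937951290893172842001 < 984770902183611232881? YES
  n = 572: C(572, 10) = 954640815642161682606; 954640815642161682606 < 984770902183611232881? YES
  n = 573: C(573, 10) = 971597135635805762226; 971597135635805762226 < 984770902183611232881? YES
  n = 574: C(574, 10) = 988824035203816502691; 988824035203816502691 < 984770902183611232881? NO
  n = 575: C(575, 10) = 1006325345561406175305; 1006325345561406175305 < 984770902183611232881? NO
The largest n with C(n, 10) < 984770902183611232881 is n = 573 (where E[X] = 35985079097622435638/36472996377170786403 ≈ 0.986623). Hence R_3(10) > 573, i.e. R_3(10) ≥ 574.

Largest n = 573; hence R_3(10) > 573.


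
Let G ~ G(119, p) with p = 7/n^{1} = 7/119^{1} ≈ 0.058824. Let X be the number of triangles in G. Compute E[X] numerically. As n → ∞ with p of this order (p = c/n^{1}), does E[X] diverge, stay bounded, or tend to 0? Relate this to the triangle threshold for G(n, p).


Number of potential triangles: C(119, 3) = 273819.
Each occurs with probability p³ ≈ (0.058824)³ ≈ 2.0354162e-04.
By linearity: E[X] = C(119, 3)·p³ ≈ 273819 · 2.0354162e-04 ≈ 55.73356.
Here α = 1, so p = 7/n is exactly at the triangle threshold p ~ 1/n. Asymptotically E[X] → c³/6 = 7³/6 = 343/6 ≈ 57.16667, a bounded constant. In this regime the triangle count is asymptotically Poisson(c³/6).

E[X] ≈ 55.73356; in regime p = Θ(1/n^{1}) E[X] stays bounded (at the triangle threshold p ~ 1/n).


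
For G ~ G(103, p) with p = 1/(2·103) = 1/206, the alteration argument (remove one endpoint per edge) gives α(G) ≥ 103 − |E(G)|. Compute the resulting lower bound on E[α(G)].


E[|E(G)|] = C(103, 2)·p = 5253 · (1/206) = 51/2.
E[α(G)] ≥ n − E[|E(G)|] = 103 − 51/2 = 155/2.
Numerically: ≈ 77.5000.
(This is only a lower bound; the true E[α(G)] may be larger.)

E[α(G)] ≥ 155/2 ≈ 77.5000.


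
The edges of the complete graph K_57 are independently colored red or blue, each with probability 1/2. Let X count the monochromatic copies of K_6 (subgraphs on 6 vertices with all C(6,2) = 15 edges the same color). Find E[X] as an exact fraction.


Let X = Σ_S X_S over the C(57, 6) = 36288252 subsets S of size 6, where X_S = 1 if the K_6 on S is monochromatic.
For a fixed S, the K_6 on S has C(6, 2) = 15 edges. P[all 15 edges red] = (1/2)^15, and likewise for blue, so P[monochromatic] = 2·(1/2)^15 = 2^{1 − 15} = 1/16384.
By linearity: E[X] = C(57, 6) · 2^{1 − 15} = 36288252 · 1/16384 = 9072063/4096.
Numerically: E[X] ≈ 2214.859.

E[X] = C(57,6)·2^(1−C(6,2)) = 9072063/4096 ≈ 2214.859.


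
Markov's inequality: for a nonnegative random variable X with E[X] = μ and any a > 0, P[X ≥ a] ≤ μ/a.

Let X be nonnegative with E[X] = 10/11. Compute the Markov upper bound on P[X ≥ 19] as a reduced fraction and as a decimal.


μ = E[X] = 10/11, a = 19.
Markov: P[X ≥ 19] ≤ μ/a = (10/11)/19 = 10/209.
Numerically: ≈ 0.0478.
(Since a = 19 > μ = 0.9091, the bound 10/209 is < 1 and informative.)

P[X ≥ 19] ≤ 10/209 ≈ 0.0478.


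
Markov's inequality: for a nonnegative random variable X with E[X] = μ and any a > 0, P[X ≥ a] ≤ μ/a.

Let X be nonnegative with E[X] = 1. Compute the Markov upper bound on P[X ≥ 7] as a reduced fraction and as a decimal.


μ = E[X] = 1, a = 7.
Markov: P[X ≥ 7] ≤ μ/a = (1)/7 = 1/7.
Numerically: ≈ 0.14286.
(Since a = 7 > μ = 1.00000, the bound 1/7 is < 1 and informative.)

P[X ≥ 7] ≤ 1/7 ≈ 0.14286.


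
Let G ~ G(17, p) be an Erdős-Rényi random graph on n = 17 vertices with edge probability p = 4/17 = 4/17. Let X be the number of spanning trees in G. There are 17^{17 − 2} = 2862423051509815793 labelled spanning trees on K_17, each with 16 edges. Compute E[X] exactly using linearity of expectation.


K_17 has 17^{17 − 2} = 2862423051509815793 labelled spanning trees.
For each such spanning tree H, let X_H = 1 if all 16 edges of H are present in G. Then P[X_H = 1] = p^{16} = (4/17)^{16} = 4294967296/48661191875666868481.
Summing the indicators: E[X] = Σ_H E[X_H] = 2862423051509815793 · p^{16} = 2862423051509815793 · 4294967296/48661191875666868481 = 4294967296/17.
Numerically: E[X] ≈ 2.52645e+08.

E[X] = 2862423051509815793 · (4/17)^{16} = 4294967296/17 ≈ 2.52645e+08.


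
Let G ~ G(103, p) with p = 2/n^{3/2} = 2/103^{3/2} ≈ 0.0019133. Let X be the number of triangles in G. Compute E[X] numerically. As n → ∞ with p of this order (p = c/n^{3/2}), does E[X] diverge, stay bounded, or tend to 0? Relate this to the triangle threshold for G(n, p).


Number of potential triangles: C(103, 3) = 176851.
Each occurs with probability p³ ≈ (0.0019133)³ ≈ 7.0036184e-09.
By linearity: E[X] = C(103, 3)·p³ ≈ 176851 · 7.0036184e-09 ≈ 0.00124.
Since α = 3/2 > 1, p = c/n^{3/2} = o(1/n) is below the triangle threshold p ~ 1/n. Asymptotically E[X] ~ (c³/6)·n^{3(1−α)} = (2³/6)·n^{-1.5} → 0, so by Markov's inequality G has no triangles w.h.p.

E[X] ≈ 0.00124; in regime p = Θ(1/n^{3/2}) E[X] tends to 0 (below the triangle threshold p ~ 1/n).


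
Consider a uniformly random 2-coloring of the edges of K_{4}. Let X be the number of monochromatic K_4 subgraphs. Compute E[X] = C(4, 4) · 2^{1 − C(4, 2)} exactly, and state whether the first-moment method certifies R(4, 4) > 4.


E[X] = C(4, 4) · 2^{1 − 6} = 1 · 2^{−5} = 1/32.
As a reduced fraction: E[X] = 1/32 ≈ 0.0312500.
Is E[X] < 1? YES.
Since E[X] < 1, there exists a 2-coloring of K_{4} with no monochromatic K_4; hence R(4, 4) > 4.

E[X] = 1/32 ≈ 0.0312500; E[X] < 1, so R(4, 4) > 4.


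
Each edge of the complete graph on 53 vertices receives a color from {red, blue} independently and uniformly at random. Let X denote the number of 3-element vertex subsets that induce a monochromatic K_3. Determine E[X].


Let X = Σ_S X_S over the C(53, 3) = 23426 subsets S of size 3, where X_S = 1 if the K_3 on S is monochromatic.
For a fixed S, the K_3 on S has C(3, 2) = 3 edges. P[all 3 edges red] = (1/2)^3, and likewise for blue, so P[monochromatic] = 2·(1/2)^3 = 2^{1 − 3} = 1/4.
By linearity: E[X] = C(53, 3) · 2^{1 − 3} = 23426 · 1/4 = 11713/2.
Numerically: E[X] ≈ 5856.500000.

E[X] = C(53,3)·2^(1−C(3,2)) = 11713/2 ≈ 5856.500000.


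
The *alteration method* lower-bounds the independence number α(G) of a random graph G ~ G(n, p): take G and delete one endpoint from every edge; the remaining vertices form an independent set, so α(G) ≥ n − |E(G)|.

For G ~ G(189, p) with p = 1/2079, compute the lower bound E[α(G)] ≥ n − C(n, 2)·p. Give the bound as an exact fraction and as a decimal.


E[|E(G)|] = C(189, 2)·p = 17766 · (1/2079) = 94/11.
E[α(G)] ≥ n − E[|E(G)|] = 189 − 94/11 = 1985/11.
Numerically: ≈ 180.4545.
(This is only a lower bound; the true E[α(G)] may be larger.)

E[α(G)] ≥ 1985/11 ≈ 180.4545.


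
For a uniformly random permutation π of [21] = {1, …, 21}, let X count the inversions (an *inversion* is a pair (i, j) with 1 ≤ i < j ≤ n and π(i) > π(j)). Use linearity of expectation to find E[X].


Write X = Σ X_I over the C(21, 2) = 210 pairs i < j, with X_I the indicator of one inversion.
There are 210 indicators.
For each fixed pair i < j, the values π(i) and π(j) are two distinct elements of {1, …, 21} in uniformly random order; by symmetry P[π(i) > π(j)] = 1/2.
By linearity: E[X] = 210 · (1/2) = C(21, 2) · (1/2) = 210/2 = 105 ≈ 105.00000.

E[X] = 105 = 105.00000.


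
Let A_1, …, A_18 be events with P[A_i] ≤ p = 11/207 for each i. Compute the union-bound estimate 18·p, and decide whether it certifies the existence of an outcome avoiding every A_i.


Union bound: P[∪_{i=1}^{18} A_i] ≤ Σ_i P[A_i] ≤ 18·p = 18·(11/207) = 22/23.
Numerically: 22/23 ≈ 0.95652.
Is 22/23 < 1? YES.
Since P[∪ A_i] ≤ 22/23 < 1, the complement has P[∩ A_i^c] ≥ 1 − 22/23 = 1/23 > 0, so some outcome avoids every A_i.

18·p = 22/23 ≈ 0.95652; existence CERTIFIED by the union bound.


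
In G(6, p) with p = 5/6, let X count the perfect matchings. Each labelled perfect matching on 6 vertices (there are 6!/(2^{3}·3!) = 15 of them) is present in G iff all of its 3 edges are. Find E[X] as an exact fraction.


K_6 has 6!/(2^{3}·3!) = 15 labelled perfect matchings.
For each such perfect matching H, let X_H = 1 if all 3 edges of H are present in G. Then P[X_H = 1] = p^{3} = (5/6)^{3} = 125/216.
By linearity of expectation: E[X] = Σ_H E[X_H] = 15 · p^{3} = 15 · 125/216 = 625/72.
Numerically: E[X] ≈ 8.6806.

E[X] = 15 · (5/6)^{3} = 625/72 ≈ 8.6806.


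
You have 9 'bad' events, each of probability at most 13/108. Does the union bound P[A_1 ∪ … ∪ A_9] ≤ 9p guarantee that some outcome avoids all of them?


Union bound: P[∪_{i=1}^{9} A_i] ≤ Σ_i P[A_i] ≤ 9·p = 9·(13/108) = 13/12.
Numerically: 13/12 ≈ 1.0833.
Is 13/12 < 1? NO.
Since the bound 13/12 is ≥ 1, the union bound is uninformative here; it does NOT by itself certify existence.

9·p = 13/12 ≈ 1.0833; existence NOT certified by the union bound.


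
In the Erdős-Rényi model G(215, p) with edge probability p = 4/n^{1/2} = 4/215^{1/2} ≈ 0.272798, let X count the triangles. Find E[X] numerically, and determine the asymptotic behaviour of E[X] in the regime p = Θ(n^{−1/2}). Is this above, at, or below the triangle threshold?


Number of potential triangles: C(215, 3) = 1633355.
Each occurs with probability p³ ≈ (0.272798)³ ≈ 2.03012268e-02.
By linearity: E[X] = C(215, 3)·p³ ≈ 1633355 · 2.03012268e-02 ≈ 33159.110381.
Since α = 1/2 < 1, p = c/n^{1/2} ≫ 1/n is above the triangle threshold p ~ 1/n. Asymptotically E[X] ~ (c³/6)·n^{3(1−α)} = (4³/6)·n^{1.5} → ∞; triangles are abundant w.h.p.

E[X] ≈ 33159.110381; in regime p = Θ(1/n^{1/2}) E[X] diverges (above the triangle threshold p ~ 1/n).


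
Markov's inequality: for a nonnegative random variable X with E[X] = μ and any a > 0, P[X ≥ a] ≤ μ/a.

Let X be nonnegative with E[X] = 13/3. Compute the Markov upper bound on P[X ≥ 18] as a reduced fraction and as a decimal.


μ = E[X] = 13/3, a = 18.
Markov: P[X ≥ 18] ≤ μ/a = (13/3)/18 = 13/54.
Numerically: ≈ 0.24074.
(Since a = 18 > μ = 4.33333, the bound 13/54 is < 1 and informative.)

P[X ≥ 18] ≤ 13/54 ≈ 0.24074.


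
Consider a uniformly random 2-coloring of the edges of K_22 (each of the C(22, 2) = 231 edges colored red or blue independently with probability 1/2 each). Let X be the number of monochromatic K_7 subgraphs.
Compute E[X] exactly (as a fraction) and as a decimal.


Let X = Σ_S X_S over the C(22, 7) = 170544 subsets S of size 7, where X_S = 1 if the K_7 on S is monochromatic.
For a fixed S, the K_7 on S has C(7, 2) = 21 edges. P[all 21 edges red] = (1/2)^21, and likewise for blue, so P[monochromatic] = 2·(1/2)^21 = 2^{1 − 21} = 1/1048576.
Summing: E[X] = C(22, 7) · 2^{1 − 21} = 170544 · 1/1048576 = 10659/65536.
Numerically: E[X] ≈ 0.162643.

E[X] = C(22,7)·2^(1−C(7,2)) = 10659/65536 ≈ 0.162643.


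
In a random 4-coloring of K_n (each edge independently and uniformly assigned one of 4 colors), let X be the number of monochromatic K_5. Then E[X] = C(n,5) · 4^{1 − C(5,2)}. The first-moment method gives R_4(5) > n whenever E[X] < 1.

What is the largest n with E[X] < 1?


We need C(n, 5) · 4^{1 − 10} < 1, i.e. C(n, 5) < 4^{10 − 1} = 262144.
Check values of n near the boundary:
  n = 28: C(28, 5) = 98280; 98280 < 262144? YES
  n = 29: C(29, 5) = 118755; 118755 < 262144? YES
  n = 30: C(30, 5) = 142506; 142506 < 262144? YES
  n = 31: C(31, 5) = 169911; 169911 < 262144? YES
  n = 32: C(32, 5) = 201376; 201376 < 262144? YES
  n = 33: C(33, 5) = 237336; 237336 < 262144? YES
  n = 34: C(34, 5) = 278256; 278256 < 262144? NO
The largest n with C(n, 5) < 262144 is n = 33 (where E[X] = 29667/32768 ≈ 0.9053650). Hence R_4(5) > 33, i.e. R_4(5) ≥ 34.

Largest n = 33; hence R_4(5) > 33.


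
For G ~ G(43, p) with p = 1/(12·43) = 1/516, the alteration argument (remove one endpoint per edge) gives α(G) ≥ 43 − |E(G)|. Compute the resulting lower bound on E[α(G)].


E[|E(G)|] = C(43, 2)·p = 903 · (1/516) = 7/4.
E[α(G)] ≥ n − E[|E(G)|] = 43 − 7/4 = 165/4.
Numerically: ≈ 41.250000.
(This is only a lower bound; the true E[α(G)] may be larger.)

E[α(G)] ≥ 165/4 ≈ 41.250000.


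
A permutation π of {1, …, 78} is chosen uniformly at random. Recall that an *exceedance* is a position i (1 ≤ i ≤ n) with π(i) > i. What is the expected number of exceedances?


Write X = Σ_{i=1}^{78} X_i, where X_i = 1_{π(i) > i}.
For each fixed i, π(i) is uniform over {1, …, 78} (marginal of a uniform permutation), so P[π(i) > i] = (n − i)/n. Summing: Σ_{i=1}^{78} (n − i)/n = (0 + 1 + … + 77)/78 = 78(78 − 1)/(2·78) = (78 − 1)/2.
Hence E[X] = Σ_{i=1}^{78} (78 − i)/78 = 77/2 ≈ 38.500000.

E[X] = 77/2 = 38.500000.


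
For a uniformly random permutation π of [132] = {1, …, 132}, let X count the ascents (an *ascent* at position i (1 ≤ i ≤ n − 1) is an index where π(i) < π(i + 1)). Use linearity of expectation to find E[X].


Write X = Σ X_I over i = 1, …, 131, with X_I the indicator of one ascent.
There are 131 indicators.
For each fixed i, the pair (π(i), π(i+1)) is a uniformly random ordered pair of distinct values from {1, …, 132}; by symmetry P[π(i) < π(i+1)] = 1/2.
By linearity: E[X] = 131 · (1/2) = (132 − 1) · (1/2) = 131/2 ≈ 65.50000.

E[X] = 131/2 = 65.50000.


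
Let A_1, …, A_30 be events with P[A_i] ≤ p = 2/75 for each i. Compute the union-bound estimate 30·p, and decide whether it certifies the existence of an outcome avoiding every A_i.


Union bound: P[∪_{i=1}^{30} A_i] ≤ Σ_i P[A_i] ≤ 30·p = 30·(2/75) = 4/5.
Numerically: 4/5 ≈ 0.8000.
Is 4/5 < 1? YES.
Since P[∪ A_i] ≤ 4/5 < 1, the complement has P[∩ A_i^c] ≥ 1 − 4/5 = 1/5 > 0, so some outcome avoids every A_i.

30·p = 4/5 ≈ 0.8000; existence CERTIFIED by the union bound.


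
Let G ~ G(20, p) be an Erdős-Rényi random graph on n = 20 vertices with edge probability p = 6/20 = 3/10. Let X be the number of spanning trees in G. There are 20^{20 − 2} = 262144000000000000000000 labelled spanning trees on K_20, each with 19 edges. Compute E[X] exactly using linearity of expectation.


K_20 has 20^{20 − 2} = 262144000000000000000000 labelled spanning trees.
For each such spanning tree H, let X_H = 1 if all 19 edges of H are present in G. Then P[X_H = 1] = p^{19} = (3/10)^{19} = 1162261467/10000000000000000000.
By linearity of expectation: E[X] = Σ_H E[X_H] = 262144000000000000000000 · p^{19} = 262144000000000000000000 · 1162261467/10000000000000000000 = 152339935002624/5.
Numerically: E[X] ≈ 3.0468e+13.

E[X] = 262144000000000000000000 · (3/10)^{19} = 152339935002624/5 ≈ 3.0468e+13.


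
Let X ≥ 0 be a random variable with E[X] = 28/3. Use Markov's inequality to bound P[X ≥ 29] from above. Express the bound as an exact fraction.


μ = E[X] = 28/3, a = 29.
Markov: P[X ≥ 29] ≤ μ/a = (28/3)/29 = 28/87.
Numerically: ≈ 0.3218.
(Since a = 29 > μ = 9.3333, the bound 28/87 is < 1 and informative.)

P[X ≥ 29] ≤ 28/87 ≈ 0.3218.


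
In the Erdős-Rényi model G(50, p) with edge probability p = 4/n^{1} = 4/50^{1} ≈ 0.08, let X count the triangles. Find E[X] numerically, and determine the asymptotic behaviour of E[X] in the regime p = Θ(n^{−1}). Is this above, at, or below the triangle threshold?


Number of potential triangles: C(50, 3) = 19600.
Each occurs with probability p³ ≈ (0.08)³ ≈ 5.120000e-04.
By linearity: E[X] = C(50, 3)·p³ ≈ 19600 · 5.120000e-04 ≈ 10.0352.
Here α = 1, so p = 4/n is exactly at the triangle threshold p ~ 1/n. Asymptotically E[X] → c³/6 = 4³/6 = 32/3 ≈ 10.6667, a bounded constant. In this regime the triangle count is asymptotically Poisson(c³/6).

E[X] ≈ 10.0352; in regime p = Θ(1/n^{1}) E[X] stays bounded (at the triangle threshold p ~ 1/n).


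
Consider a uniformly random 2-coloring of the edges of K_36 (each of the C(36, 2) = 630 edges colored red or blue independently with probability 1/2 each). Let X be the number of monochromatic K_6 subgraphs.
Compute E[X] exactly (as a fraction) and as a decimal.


Let X = Σ_S X_S over the C(36, 6) = 1947792 subsets S of size 6, where X_S = 1 if the K_6 on S is monochromatic.
For a fixed S, the K_6 on S has C(6, 2) = 15 edges. P[all 15 edges red] = (1/2)^15, and likewise for blue, so P[monochromatic] = 2·(1/2)^15 = 2^{1 − 15} = 1/16384.
By linearity of expectation: E[X] = C(36, 6) · 2^{1 − 15} = 1947792 · 1/16384 = 121737/1024.
Numerically: E[X] ≈ 118.884.

E[X] = C(36,6)·2^(1−C(6,2)) = 121737/1024 ≈ 118.884.


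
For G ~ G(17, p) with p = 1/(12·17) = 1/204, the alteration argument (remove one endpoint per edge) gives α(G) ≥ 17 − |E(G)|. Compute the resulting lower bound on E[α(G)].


E[|E(G)|] = C(17, 2)·p = 136 · (1/204) = 2/3.
E[α(G)] ≥ n − E[|E(G)|] = 17 − 2/3 = 49/3.
Numerically: ≈ 16.33333.
(This is only a lower bound; the true E[α(G)] may be larger.)

E[α(G)] ≥ 49/3 ≈ 16.33333.


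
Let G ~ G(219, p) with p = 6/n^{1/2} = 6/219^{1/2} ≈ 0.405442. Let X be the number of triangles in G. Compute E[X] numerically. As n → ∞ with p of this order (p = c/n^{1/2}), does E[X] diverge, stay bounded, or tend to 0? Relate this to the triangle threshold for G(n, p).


Number of potential triangles: C(219, 3) = 1726669.
Each occurs with probability p³ ≈ (0.405442)³ ≈ 6.66480702e-02.
By linearity: E[X] = C(219, 3)·p³ ≈ 1726669 · 6.66480702e-02 ≈ 115079.156721.
Since α = 1/2 < 1, p = c/n^{1/2} ≫ 1/n is above the triangle threshold p ~ 1/n. Asymptotically E[X] ~ (c³/6)·n^{3(1−α)} = (6³/6)·n^{1.5} → ∞; triangles are abundant w.h.p.

E[X] ≈ 115079.156721; in regime p = Θ(1/n^{1/2}) E[X] diverges (above the triangle threshold p ~ 1/n).


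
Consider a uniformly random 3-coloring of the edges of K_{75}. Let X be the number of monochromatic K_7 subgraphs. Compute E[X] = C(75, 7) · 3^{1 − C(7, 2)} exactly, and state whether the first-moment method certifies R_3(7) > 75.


E[X] = C(75, 7) · 3^{1 − 21} = 1984829850 · 3^{−20} = 1984829850/3486784401.
As a reduced fraction: E[X] = 220536650/387420489 ≈ 0.569.
Is E[X] < 1? YES.
Since E[X] < 1, there exists a 3-coloring of K_{75} with no monochromatic K_7; hence R_3(7) > 75.

E[X] = 220536650/387420489 ≈ 0.569; E[X] < 1, so R_3(7) > 75.


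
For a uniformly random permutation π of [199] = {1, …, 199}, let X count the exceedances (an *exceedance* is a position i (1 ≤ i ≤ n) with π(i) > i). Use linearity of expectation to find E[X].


Write X = Σ_{i=1}^{199} X_i, where X_i = 1_{π(i) > i}.
For each fixed i, π(i) is uniform over {1, …, 199} (marginal of a uniform permutation), so P[π(i) > i] = (n − i)/n. Summing: Σ_{i=1}^{199} (n − i)/n = (0 + 1 + … + 198)/199 = 199(199 − 1)/(2·199) = (199 − 1)/2.
Hence E[X] = Σ_{i=1}^{199} (199 − i)/199 = 99 ≈ 99.000.

E[X] = 99 = 99.000.


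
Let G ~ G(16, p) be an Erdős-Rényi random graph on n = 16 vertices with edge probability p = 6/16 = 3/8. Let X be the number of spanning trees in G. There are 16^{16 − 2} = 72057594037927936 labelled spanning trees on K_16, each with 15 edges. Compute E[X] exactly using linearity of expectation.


K_16 has 16^{16 − 2} = 72057594037927936 labelled spanning trees.
For each such spanning tree H, let X_H = 1 if all 15 edges of H are present in G. Then P[X_H = 1] = p^{15} = (3/8)^{15} = 14348907/35184372088832.
Summing the indicators: E[X] = Σ_H E[X_H] = 72057594037927936 · p^{15} = 72057594037927936 · 14348907/35184372088832 = 29386561536.
Numerically: E[X] ≈ 2.9387e+10.

E[X] = 72057594037927936 · (3/8)^{15} = 29386561536 ≈ 2.9387e+10.


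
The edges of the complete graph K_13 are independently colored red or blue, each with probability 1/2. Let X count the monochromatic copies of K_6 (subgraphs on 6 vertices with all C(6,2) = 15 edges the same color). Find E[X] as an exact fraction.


Let X = Σ_S X_S over the C(13, 6) = 1716 subsets S of size 6, where X_S = 1 if the K_6 on S is monochromatic.
For a fixed S, the K_6 on S has C(6, 2) = 15 edges. P[all 15 edges red] = (1/2)^15, and likewise for blue, so P[monochromatic] = 2·(1/2)^15 = 2^{1 − 15} = 1/16384.
By linearity: E[X] = C(13, 6) · 2^{1 − 15} = 1716 · 1/16384 = 429/4096.
Numerically: E[X] ≈ 0.105.

E[X] = C(13,6)·2^(1−C(6,2)) = 429/4096 ≈ 0.105.


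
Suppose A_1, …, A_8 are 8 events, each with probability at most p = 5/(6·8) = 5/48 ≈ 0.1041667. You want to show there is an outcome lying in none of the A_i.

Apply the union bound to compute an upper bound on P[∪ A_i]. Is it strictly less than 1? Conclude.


Union bound: P[∪_{i=1}^{8} A_i] ≤ Σ_i P[A_i] ≤ 8·p = 8·(5/48) = 5/6.
Numerically: 5/6 ≈ 0.8333333.
Is 5/6 < 1? YES.
Since P[∪ A_i] ≤ 5/6 < 1, the complement has P[∩ A_i^c] ≥ 1 − 5/6 = 1/6 > 0, so some outcome avoids every A_i.

8·p = 5/6 ≈ 0.8333333; existence CERTIFIED by the union bound.


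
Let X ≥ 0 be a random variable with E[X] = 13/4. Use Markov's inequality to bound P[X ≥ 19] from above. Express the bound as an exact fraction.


μ = E[X] = 13/4, a = 19.
Markov: P[X ≥ 19] ≤ μ/a = (13/4)/19 = 13/76.
Numerically: ≈ 0.171053.
(Since a = 19 > μ = 3.250000, the bound 13/76 is < 1 and informative.)

P[X ≥ 19] ≤ 13/76 ≈ 0.171053.


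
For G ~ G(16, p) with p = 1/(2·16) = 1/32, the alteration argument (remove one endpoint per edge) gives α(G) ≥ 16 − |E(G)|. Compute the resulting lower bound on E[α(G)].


E[|E(G)|] = C(16, 2)·p = 120 · (1/32) = 15/4.
E[α(G)] ≥ n − E[|E(G)|] = 16 − 15/4 = 49/4.
Numerically: ≈ 12.250000.
(This is only a lower bound; the true E[α(G)] may be larger.)

E[α(G)] ≥ 49/4 ≈ 12.250000.


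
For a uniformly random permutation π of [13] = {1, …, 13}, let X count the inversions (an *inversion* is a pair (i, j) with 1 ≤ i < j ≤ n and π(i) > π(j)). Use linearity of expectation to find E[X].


Write X = Σ X_I over the C(13, 2) = 78 pairs i < j, with X_I the indicator of one inversion.
There are 78 indicators.
For each fixed pair i < j, the values π(i) and π(j) are two distinct elements of {1, …, 13} in uniformly random order; by symmetry P[π(i) > π(j)] = 1/2.
By linearity: E[X] = 78 · (1/2) = C(13, 2) · (1/2) = 78/2 = 39 ≈ 39.000000.

E[X] = 39 = 39.000000.


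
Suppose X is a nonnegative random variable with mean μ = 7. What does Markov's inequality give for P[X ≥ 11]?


μ = E[X] = 7, a = 11.
Markov: P[X ≥ 11] ≤ μ/a = (7)/11 = 7/11.
Numerically: ≈ 0.63636.
(Since a = 11 > μ = 7.00000, the bound 7/11 is < 1 and informative.)

P[X ≥ 11] ≤ 7/11 ≈ 0.63636.


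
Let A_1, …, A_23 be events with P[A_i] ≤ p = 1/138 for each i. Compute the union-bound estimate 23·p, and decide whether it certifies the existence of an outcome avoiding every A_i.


Union bound: P[∪_{i=1}^{23} A_i] ≤ Σ_i P[A_i] ≤ 23·p = 23·(1/138) = 1/6.
Numerically: 1/6 ≈ 0.1666667.
Is 1/6 < 1? YES.
Since P[∪ A_i] ≤ 1/6 < 1, the complement has P[∩ A_i^c] ≥ 1 − 1/6 = 5/6 > 0, so some outcome avoids every A_i.

23·p = 1/6 ≈ 0.1666667; existence CERTIFIED by the union bound.


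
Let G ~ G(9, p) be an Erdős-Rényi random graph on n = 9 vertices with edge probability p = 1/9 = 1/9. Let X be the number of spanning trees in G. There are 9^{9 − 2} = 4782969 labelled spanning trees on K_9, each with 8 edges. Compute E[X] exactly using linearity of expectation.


K_9 has 9^{9 − 2} = 4782969 labelled spanning trees.
For each such spanning tree H, let X_H = 1 if all 8 edges of H are present in G. Then P[X_H = 1] = p^{8} = (1/9)^{8} = 1/43046721.
By linearity of expectation: E[X] = Σ_H E[X_H] = 4782969 · p^{8} = 4782969 · 1/43046721 = 1/9.
Numerically: E[X] ≈ 0.1111.

E[X] = 4782969 · (1/9)^{8} = 1/9 ≈ 0.1111.


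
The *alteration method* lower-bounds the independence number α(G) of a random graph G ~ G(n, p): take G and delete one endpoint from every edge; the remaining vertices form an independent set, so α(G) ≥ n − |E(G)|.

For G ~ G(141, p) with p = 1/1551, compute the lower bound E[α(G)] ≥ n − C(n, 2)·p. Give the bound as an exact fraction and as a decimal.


E[|E(G)|] = C(141, 2)·p = 9870 · (1/1551) = 70/11.
E[α(G)] ≥ n − E[|E(G)|] = 141 − 70/11 = 1481/11.
Numerically: ≈ 134.6364.
(This is only a lower bound; the true E[α(G)] may be larger.)

E[α(G)] ≥ 1481/11 ≈ 134.6364.


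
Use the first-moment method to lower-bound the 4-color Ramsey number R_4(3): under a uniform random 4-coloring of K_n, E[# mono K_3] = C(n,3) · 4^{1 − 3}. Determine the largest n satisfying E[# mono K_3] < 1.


We need C(n, 3) · 4^{1 − 3} < 1, i.e. C(n, 3) < 4^{3 − 1} = 16.
Check values of n near the boundary:
  n = 3: C(3, 3) = 1; 1 < 16? YES
  n = 4: C(4, 3) = 4; 4 < 16? YES
  n = 5: C(5, 3) = 10; 10 < 16? YES
  n = 6: C(6, 3) = 20; 20 < 16? NO
The largest n with C(n, 3) < 16 is n = 5 (where E[X] = 5/8 ≈ 0.6250000). Hence R_4(3) > 5, i.e. R_4(3) ≥ 6.

Largest n = 5; hence R_4(3) > 5.


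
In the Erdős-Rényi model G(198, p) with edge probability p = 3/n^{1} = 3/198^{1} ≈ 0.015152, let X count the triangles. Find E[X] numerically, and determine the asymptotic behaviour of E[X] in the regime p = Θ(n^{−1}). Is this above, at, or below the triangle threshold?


Number of potential triangles: C(198, 3) = 1274196.
Each occurs with probability p³ ≈ (0.015152)³ ≈ 3.4783093e-06.
By linearity: E[X] = C(198, 3)·p³ ≈ 1274196 · 3.4783093e-06 ≈ 4.43205.
Here α = 1, so p = 3/n is exactly at the triangle threshold p ~ 1/n. Asymptotically E[X] → c³/6 = 3³/6 = 9/2 ≈ 4.50000, a bounded constant. In this regime the triangle count is asymptotically Poisson(c³/6).

E[X] ≈ 4.43205; in regime p = Θ(1/n^{1}) E[X] stays bounded (at the triangle threshold p ~ 1/n).


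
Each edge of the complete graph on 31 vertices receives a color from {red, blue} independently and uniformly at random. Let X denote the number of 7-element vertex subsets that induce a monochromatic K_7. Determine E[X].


Let X = Σ_S X_S over the C(31, 7) = 2629575 subsets S of size 7, where X_S = 1 if the K_7 on S is monochromatic.
For a fixed S, the K_7 on S has C(7, 2) = 21 edges. P[all 21 edges red] = (1/2)^21, and likewise for blue, so P[monochromatic] = 2·(1/2)^21 = 2^{1 − 21} = 1/1048576.
By linearity: E[X] = C(31, 7) · 2^{1 − 21} = 2629575 · 1/1048576 = 2629575/1048576.
Numerically: E[X] ≈ 2.508.

E[X] = C(31,7)·2^(1−C(7,2)) = 2629575/1048576 ≈ 2.508.


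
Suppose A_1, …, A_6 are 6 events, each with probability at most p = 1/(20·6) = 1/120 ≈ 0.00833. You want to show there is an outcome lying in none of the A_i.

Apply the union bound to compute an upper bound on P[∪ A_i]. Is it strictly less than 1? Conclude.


Union bound: P[∪_{i=1}^{6} A_i] ≤ Σ_i P[A_i] ≤ 6·p = 6·(1/120) = 1/20.
Numerically: 1/20 ≈ 0.05000.
Is 1/20 < 1? YES.
Since P[∪ A_i] ≤ 1/20 < 1, the complement has P[∩ A_i^c] ≥ 1 − 1/20 = 19/20 > 0, so some outcome avoids every A_i.

6·p = 1/20 ≈ 0.05000; existence CERTIFIED by the union bound.


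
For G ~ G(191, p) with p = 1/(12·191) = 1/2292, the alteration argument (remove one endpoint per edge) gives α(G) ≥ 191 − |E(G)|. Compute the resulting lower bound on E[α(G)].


E[|E(G)|] = C(191, 2)·p = 18145 · (1/2292) = 95/12.
E[α(G)] ≥ n − E[|E(G)|] = 191 − 95/12 = 2197/12.
Numerically: ≈ 183.08333.
(This is only a lower bound; the true E[α(G)] may be larger.)

E[α(G)] ≥ 2197/12 ≈ 183.08333.


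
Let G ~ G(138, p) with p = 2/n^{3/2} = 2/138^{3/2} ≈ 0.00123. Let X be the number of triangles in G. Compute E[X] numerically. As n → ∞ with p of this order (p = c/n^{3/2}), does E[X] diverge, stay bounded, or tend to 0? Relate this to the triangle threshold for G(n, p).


Number of potential triangles: C(138, 3) = 428536.
Each occurs with probability p³ ≈ (0.00123)³ ≈ 1.87773e-09.
By linearity: E[X] = C(138, 3)·p³ ≈ 428536 · 1.87773e-09 ≈ 0.001.
Since α = 3/2 > 1, p = c/n^{3/2} = o(1/n) is below the triangle threshold p ~ 1/n. Asymptotically E[X] ~ (c³/6)·n^{3(1−α)} = (2³/6)·n^{-1.5} → 0, so by Markov's inequality G has no triangles w.h.p.

E[X] ≈ 0.001; in regime p = Θ(1/n^{3/2}) E[X] tends to 0 (below the triangle threshold p ~ 1/n).


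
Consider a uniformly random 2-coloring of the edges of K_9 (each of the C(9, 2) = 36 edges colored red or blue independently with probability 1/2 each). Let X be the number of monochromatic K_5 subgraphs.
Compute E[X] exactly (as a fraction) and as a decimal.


Let X = Σ_S X_S over the C(9, 5) = 126 subsets S of size 5, where X_S = 1 if the K_5 on S is monochromatic.
For a fixed S, the K_5 on S has C(5, 2) = 10 edges. P[all 10 edges red] = (1/2)^10, and likewise for blue, so P[monochromatic] = 2·(1/2)^10 = 2^{1 − 10} = 1/512.
Summing: E[X] = C(9, 5) · 2^{1 − 10} = 126 · 1/512 = 63/256.
Numerically: E[X] ≈ 0.2461.

E[X] = C(9,5)·2^(1−C(5,2)) = 63/256 ≈ 0.2461.


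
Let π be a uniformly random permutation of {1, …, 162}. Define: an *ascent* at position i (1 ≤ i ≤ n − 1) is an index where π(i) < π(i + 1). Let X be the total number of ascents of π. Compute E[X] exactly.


Write X = Σ X_I over i = 1, …, 161, with X_I the indicator of one ascent.
There are 161 indicators.
For each fixed i, the pair (π(i), π(i+1)) is a uniformly random ordered pair of distinct values from {1, …, 162}; by symmetry P[π(i) < π(i+1)] = 1/2.
By linearity: E[X] = 161 · (1/2) = (162 − 1) · (1/2) = 161/2 ≈ 80.50000.

E[X] = 161/2 = 80.50000.


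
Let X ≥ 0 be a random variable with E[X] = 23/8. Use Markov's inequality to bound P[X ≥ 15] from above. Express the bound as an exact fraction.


μ = E[X] = 23/8, a = 15.
Markov: P[X ≥ 15] ≤ μ/a = (23/8)/15 = 23/120.
Numerically: ≈ 0.192.
(Since a = 15 > μ = 2.875, the bound 23/120 is < 1 and informative.)

P[X ≥ 15] ≤ 23/120 ≈ 0.192.


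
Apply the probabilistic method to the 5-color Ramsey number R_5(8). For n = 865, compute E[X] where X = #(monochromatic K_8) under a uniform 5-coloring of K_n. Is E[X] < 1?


E[X] = C(865, 8) · 5^{1 − 28} = 7525050909487743060 · 5^{−27} = 7525050909487743060/7450580596923828125.
As a reduced fraction: E[X] = 1505010181897548612/1490116119384765625 ≈ 1.0100.
Is E[X] < 1? NO.
Since E[X] ≥ 1, the first-moment bound is inconclusive at n = 865; it does NOT by itself certify R_5(8) > 865.

E[X] = 1505010181897548612/1490116119384765625 ≈ 1.0100; E[X] ≥ 1; first-moment method inconclusive here.


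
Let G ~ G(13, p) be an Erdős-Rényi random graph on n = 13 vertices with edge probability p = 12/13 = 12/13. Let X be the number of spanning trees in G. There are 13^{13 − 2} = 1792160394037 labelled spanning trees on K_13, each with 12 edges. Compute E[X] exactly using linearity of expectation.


K_13 has 13^{13 − 2} = 1792160394037 labelled spanning trees.
For each such spanning tree H, let X_H = 1 if all 12 edges of H are present in G. Then P[X_H = 1] = p^{12} = (12/13)^{12} = 8916100448256/23298085122481.
Summing the indicators: E[X] = Σ_H E[X_H] = 1792160394037 · p^{12} = 1792160394037 · 8916100448256/23298085122481 = 8916100448256/13.
Numerically: E[X] ≈ 6.8585e+11.

E[X] = 1792160394037 · (12/13)^{12} = 8916100448256/13 ≈ 6.8585e+11.


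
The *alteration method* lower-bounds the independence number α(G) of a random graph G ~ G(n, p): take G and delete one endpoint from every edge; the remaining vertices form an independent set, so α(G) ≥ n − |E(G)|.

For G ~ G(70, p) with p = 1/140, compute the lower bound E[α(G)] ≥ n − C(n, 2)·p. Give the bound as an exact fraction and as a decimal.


E[|E(G)|] = C(70, 2)·p = 2415 · (1/140) = 69/4.
E[α(G)] ≥ n − E[|E(G)|] = 70 − 69/4 = 211/4.
Numerically: ≈ 52.750.
(This is only a lower bound; the true E[α(G)] may be larger.)

E[α(G)] ≥ 211/4 ≈ 52.750.


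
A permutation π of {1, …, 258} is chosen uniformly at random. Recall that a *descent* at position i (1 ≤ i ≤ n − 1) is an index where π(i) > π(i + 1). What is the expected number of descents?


Write X = Σ X_I over i = 1, …, 257, with X_I the indicator of one descent.
There are 257 indicators.
For each fixed i, the pair (π(i), π(i+1)) is a uniformly random ordered pair of distinct values from {1, …, 258}; by symmetry P[π(i) > π(i+1)] = 1/2.
By linearity: E[X] = 257 · (1/2) = (258 − 1) · (1/2) = 257/2 ≈ 128.5000.

E[X] = 257/2 = 128.5000.


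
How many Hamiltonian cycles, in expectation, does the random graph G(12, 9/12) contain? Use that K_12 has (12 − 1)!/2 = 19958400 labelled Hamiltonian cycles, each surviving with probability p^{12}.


K_12 has (12 − 1)!/2 = 19958400 labelled Hamiltonian cycles.
For each such Hamiltonian cycle H, let X_H = 1 if all 12 edges of H are present in G. Then P[X_H = 1] = p^{12} = (3/4)^{12} = 531441/16777216.
By linearity: E[X] = Σ_H E[X_H] = 19958400 · p^{12} = 19958400 · 531441/16777216 = 82864937925/131072.
Numerically: E[X] ≈ 632209.

E[X] = 19958400 · (3/4)^{12} = 82864937925/131072 ≈ 632209.


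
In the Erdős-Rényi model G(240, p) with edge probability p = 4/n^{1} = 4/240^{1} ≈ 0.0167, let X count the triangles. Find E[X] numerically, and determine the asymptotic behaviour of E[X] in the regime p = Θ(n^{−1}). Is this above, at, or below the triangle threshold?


Number of potential triangles: C(240, 3) = 2275280.
Each occurs with probability p³ ≈ (0.0167)³ ≈ 4.62963e-06.
By linearity: E[X] = C(240, 3)·p³ ≈ 2275280 · 4.62963e-06 ≈ 10.534.
Here α = 1, so p = 4/n is exactly at the triangle threshold p ~ 1/n. Asymptotically E[X] → c³/6 = 4³/6 = 32/3 ≈ 10.667, a bounded constant. In this regime the triangle count is asymptotically Poisson(c³/6).

E[X] ≈ 10.534; in regime p = Θ(1/n^{1}) E[X] stays bounded (at the triangle threshold p ~ 1/n).
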